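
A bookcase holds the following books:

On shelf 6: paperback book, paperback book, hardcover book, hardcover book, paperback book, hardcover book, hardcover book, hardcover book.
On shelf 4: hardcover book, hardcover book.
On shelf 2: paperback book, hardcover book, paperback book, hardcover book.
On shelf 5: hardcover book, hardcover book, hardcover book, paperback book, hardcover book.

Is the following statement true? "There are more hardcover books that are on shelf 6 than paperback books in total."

|hardcover books on shelf 6| = 5.
|paperback books| = 6.
The claim requires 5 > 6, which does not hold.

False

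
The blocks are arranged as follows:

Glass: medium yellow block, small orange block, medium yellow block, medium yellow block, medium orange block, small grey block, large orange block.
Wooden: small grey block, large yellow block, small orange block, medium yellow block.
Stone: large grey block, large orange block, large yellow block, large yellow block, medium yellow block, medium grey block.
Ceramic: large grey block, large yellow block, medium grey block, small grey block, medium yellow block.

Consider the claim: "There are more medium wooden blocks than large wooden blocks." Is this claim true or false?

medium wooden blocks: 1.
large wooden blocks: 1.
The claim requires 1 > 1, which does not hold.

False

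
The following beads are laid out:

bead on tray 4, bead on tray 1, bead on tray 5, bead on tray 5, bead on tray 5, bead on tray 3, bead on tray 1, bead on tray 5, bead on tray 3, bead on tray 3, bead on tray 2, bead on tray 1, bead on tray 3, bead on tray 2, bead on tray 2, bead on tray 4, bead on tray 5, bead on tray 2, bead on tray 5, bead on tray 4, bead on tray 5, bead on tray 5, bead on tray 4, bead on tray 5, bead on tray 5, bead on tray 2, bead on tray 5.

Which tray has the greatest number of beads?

Counts by tray: tray 5→11, tray 2→5, tray 4→4, tray 3→4, tray 1→3.
The maximum is 11, held uniquely by tray 5.

tray 5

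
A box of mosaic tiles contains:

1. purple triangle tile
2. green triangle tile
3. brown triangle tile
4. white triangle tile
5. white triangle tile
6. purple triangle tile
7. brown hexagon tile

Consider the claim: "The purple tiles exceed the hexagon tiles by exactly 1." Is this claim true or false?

|purple tiles| = 2.
|hexagon tiles| = 1.
The claim requires 2 − 1 (= 1) to equal 1, which holds.

True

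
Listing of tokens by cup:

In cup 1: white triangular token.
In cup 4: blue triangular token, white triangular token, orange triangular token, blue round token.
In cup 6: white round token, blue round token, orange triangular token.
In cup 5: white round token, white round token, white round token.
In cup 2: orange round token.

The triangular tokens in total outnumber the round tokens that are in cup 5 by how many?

2

triangular tokens: 5.
round tokens in cup 5: 3.
5 − 3 = 2.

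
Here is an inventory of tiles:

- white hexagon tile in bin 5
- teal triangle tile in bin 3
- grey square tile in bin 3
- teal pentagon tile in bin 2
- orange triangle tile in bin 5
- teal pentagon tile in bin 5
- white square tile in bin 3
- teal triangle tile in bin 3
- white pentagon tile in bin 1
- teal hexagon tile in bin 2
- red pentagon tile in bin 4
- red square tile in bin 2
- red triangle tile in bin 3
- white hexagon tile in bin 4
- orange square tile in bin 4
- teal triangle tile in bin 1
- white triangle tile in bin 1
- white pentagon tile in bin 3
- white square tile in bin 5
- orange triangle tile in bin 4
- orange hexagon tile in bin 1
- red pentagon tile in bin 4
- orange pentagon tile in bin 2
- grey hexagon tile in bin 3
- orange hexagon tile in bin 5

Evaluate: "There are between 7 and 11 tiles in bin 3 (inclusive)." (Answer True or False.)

True

|tiles in bin 3| = 7.
The claim requires 7 ≤ 7 ≤ 11, which holds.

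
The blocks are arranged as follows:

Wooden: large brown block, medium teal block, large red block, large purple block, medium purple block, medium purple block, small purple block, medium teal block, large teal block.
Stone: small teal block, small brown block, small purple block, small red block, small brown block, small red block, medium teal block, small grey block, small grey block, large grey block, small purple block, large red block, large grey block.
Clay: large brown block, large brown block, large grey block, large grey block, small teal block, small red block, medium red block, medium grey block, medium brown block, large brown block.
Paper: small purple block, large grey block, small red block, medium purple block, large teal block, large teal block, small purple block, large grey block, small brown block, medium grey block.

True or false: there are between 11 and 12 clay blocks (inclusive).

False

|clay blocks| = 10.
The claim requires 11 ≤ 10 ≤ 12, which does not hold.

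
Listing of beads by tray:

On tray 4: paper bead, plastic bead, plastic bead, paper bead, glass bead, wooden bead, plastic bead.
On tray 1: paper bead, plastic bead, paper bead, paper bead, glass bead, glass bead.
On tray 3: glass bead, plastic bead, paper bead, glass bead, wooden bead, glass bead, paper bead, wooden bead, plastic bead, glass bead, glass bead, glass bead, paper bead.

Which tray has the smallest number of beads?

tray 1

Counts by tray: tray 3→13, tray 4→7, tray 1→6.
The minimum is 6, held uniquely by tray 1.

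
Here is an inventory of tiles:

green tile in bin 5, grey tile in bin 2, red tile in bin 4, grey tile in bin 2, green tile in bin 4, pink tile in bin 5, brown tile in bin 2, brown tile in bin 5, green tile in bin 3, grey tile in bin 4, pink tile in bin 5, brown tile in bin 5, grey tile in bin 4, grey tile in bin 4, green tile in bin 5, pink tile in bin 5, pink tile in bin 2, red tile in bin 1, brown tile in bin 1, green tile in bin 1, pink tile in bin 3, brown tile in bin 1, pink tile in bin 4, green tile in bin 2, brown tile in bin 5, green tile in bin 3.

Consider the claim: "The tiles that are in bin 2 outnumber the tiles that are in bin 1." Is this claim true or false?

True

|tiles in bin 2| = 5.
|tiles in bin 1| = 4.
The claim requires 5 > 4, which holds.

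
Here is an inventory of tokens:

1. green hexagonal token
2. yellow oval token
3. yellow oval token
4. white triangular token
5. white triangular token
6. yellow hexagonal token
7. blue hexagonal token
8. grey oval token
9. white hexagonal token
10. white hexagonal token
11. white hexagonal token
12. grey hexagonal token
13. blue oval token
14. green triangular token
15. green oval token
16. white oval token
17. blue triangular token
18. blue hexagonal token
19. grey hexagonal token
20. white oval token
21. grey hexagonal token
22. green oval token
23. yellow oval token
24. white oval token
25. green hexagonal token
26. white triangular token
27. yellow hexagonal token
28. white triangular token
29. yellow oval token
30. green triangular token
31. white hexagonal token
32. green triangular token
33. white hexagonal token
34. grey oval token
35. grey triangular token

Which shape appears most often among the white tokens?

hexagonal

Counts by shape (restricted to white tokens): hexagonal 5, triangular 4, oval 3.
The maximum is 5, held uniquely by hexagonal.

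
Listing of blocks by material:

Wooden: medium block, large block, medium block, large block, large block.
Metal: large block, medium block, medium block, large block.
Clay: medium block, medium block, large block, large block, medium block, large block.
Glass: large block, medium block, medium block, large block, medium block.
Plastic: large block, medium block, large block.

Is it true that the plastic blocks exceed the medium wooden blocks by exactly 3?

False

plastic blocks: 3.
medium wooden blocks: 2.
The claim requires 3 − 2 (= 1) to equal 3, which does not hold.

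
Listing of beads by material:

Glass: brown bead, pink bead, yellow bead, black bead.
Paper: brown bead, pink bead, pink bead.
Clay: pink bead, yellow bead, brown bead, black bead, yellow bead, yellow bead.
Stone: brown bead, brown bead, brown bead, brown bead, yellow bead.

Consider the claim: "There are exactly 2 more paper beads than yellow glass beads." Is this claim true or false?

paper beads: 3.
yellow glass beads: 1.
The claim requires 3 − 1 (= 2) to equal 2, which holds.

True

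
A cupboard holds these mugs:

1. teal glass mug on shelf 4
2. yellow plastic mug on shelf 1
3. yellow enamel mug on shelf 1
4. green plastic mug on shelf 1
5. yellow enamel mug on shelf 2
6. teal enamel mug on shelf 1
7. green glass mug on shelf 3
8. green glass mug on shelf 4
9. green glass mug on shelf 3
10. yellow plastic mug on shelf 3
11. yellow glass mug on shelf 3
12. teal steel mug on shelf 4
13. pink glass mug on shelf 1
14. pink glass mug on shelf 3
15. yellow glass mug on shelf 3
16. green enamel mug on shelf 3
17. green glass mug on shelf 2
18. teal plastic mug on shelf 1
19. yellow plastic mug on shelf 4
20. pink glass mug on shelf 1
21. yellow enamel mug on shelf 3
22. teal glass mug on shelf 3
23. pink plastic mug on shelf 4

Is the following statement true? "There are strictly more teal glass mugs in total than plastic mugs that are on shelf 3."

True

|teal glass mugs| = 2.
|plastic mugs on shelf 3| = 1.
The claim requires 2 > 1, which holds.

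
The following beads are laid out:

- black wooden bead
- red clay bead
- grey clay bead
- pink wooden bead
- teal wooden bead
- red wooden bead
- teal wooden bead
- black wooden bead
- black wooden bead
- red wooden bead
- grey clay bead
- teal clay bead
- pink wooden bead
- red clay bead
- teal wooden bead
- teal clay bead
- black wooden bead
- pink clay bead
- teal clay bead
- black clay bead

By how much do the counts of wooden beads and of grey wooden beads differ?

11

wooden beads: 11. grey wooden beads: 0.
|11 − 0| = 11 − 0 = 11.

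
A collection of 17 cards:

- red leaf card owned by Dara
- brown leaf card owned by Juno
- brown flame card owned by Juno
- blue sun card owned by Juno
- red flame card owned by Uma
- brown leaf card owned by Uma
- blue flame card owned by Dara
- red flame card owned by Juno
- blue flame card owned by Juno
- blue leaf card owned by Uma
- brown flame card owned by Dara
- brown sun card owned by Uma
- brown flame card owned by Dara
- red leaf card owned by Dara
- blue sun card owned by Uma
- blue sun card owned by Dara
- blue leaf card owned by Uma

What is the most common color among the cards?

blue

Counts by color: blue 7, brown 6, red 4.
The maximum is 7, held uniquely by blue.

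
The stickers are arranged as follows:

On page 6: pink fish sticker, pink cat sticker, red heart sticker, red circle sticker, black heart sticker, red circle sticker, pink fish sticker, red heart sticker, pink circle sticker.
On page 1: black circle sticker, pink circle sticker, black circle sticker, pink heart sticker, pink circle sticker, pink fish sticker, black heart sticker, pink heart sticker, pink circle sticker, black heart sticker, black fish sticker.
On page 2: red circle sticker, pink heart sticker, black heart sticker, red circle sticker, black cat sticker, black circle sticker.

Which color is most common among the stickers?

Counts by color: pink 11, black 9, red 6.
The maximum is 11, held uniquely by pink.

pink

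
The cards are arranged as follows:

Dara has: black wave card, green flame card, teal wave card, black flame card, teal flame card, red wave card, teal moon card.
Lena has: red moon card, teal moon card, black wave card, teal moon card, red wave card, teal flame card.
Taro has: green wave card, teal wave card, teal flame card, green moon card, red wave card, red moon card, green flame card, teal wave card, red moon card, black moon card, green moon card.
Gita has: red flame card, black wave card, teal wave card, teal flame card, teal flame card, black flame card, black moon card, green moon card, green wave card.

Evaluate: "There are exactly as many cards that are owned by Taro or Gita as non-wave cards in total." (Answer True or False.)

False

|cards owned by Taro or Gita| = 20.
|non-wave cards| = 21.
The claim requires 20 = 21, which does not hold.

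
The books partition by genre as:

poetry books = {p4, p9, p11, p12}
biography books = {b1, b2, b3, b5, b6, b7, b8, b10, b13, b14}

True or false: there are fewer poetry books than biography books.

poetry books: 4.
biography books: 10.
The claim requires 4 < 10, which holds.

True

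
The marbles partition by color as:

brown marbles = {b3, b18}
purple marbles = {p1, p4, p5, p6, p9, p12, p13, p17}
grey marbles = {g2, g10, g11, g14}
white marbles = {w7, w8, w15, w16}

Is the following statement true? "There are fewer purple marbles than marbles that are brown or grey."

False

There are 8 purple marbles.
There are 6 marbles that are brown or grey.
The claim requires 8 < 6, which does not hold.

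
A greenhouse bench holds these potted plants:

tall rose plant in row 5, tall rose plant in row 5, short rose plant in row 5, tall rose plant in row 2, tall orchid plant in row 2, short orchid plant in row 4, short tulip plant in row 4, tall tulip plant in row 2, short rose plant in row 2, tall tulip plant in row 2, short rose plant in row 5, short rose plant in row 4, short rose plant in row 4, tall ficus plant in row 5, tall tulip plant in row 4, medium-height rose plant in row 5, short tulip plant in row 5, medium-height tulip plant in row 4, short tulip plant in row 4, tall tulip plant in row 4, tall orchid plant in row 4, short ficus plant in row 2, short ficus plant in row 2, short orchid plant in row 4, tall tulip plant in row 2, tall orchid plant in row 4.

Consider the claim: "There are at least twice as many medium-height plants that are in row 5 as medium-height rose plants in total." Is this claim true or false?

False

There is 1 medium-height plant in row 5.
There is 1 medium-height rose plant.
The claim requires 1 ≥ 2 × 1 = 2, which does not hold.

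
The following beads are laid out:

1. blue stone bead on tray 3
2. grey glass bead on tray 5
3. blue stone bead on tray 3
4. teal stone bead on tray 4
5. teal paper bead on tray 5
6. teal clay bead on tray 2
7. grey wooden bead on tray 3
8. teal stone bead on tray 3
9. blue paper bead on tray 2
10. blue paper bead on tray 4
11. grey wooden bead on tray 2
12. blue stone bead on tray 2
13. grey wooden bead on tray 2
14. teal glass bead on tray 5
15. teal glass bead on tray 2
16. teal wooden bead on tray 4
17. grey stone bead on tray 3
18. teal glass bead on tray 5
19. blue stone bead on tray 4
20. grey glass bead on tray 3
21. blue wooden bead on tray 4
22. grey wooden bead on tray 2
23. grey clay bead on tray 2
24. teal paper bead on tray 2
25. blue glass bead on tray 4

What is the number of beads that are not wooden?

Total beads: 25; with the excluded value: 6; remaining 25 − 6 = 19.

19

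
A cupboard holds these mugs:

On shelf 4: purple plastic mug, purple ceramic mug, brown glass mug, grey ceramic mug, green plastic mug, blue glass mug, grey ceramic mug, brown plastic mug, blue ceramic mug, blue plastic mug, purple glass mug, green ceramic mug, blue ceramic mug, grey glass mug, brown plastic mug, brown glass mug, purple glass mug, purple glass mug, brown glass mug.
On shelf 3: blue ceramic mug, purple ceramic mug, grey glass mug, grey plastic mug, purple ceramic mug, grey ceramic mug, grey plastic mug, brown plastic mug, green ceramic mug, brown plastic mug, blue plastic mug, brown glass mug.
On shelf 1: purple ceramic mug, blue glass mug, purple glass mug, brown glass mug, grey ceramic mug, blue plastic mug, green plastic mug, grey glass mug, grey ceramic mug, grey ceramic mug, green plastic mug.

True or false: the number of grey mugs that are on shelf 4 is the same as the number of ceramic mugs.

grey mugs on shelf 4: 3.
ceramic mugs: 15.
The claim requires 3 = 15, which does not hold.

False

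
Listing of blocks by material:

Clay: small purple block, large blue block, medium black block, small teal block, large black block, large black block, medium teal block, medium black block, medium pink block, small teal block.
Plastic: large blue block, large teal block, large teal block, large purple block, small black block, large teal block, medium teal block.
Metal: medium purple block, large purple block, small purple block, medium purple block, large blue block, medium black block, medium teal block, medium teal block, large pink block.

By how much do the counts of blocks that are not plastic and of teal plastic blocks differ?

15

blocks that are not plastic: 19. teal plastic blocks: 4.
|19 − 4| = 19 − 4 = 15.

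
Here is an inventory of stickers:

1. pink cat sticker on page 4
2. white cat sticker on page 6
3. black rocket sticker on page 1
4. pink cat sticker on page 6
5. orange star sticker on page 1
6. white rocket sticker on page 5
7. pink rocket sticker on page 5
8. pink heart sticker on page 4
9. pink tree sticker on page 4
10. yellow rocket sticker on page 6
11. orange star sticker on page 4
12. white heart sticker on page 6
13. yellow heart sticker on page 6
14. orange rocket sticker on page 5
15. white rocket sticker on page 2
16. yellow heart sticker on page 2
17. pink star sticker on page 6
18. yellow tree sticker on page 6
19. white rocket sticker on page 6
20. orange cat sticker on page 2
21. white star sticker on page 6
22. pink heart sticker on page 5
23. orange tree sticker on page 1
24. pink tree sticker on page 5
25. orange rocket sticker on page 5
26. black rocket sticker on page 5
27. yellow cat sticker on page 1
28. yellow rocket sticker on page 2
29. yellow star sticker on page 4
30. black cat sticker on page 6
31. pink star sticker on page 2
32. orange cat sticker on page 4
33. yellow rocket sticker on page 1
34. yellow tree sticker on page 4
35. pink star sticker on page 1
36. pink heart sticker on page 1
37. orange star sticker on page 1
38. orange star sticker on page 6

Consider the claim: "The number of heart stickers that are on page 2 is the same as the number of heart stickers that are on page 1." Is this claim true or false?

True

heart stickers on page 2: 1.
heart stickers on page 1: 1.
The claim requires 1 = 1, which holds.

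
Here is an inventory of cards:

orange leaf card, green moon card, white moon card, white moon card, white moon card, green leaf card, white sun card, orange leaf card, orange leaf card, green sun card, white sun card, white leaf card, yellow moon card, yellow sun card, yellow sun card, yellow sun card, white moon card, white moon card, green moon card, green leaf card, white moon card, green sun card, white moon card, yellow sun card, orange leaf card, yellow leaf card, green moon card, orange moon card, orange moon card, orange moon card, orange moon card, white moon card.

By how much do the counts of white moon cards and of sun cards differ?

0

white moon cards: 8. sun cards: 8.
|8 − 8| = 8 − 8 = 0.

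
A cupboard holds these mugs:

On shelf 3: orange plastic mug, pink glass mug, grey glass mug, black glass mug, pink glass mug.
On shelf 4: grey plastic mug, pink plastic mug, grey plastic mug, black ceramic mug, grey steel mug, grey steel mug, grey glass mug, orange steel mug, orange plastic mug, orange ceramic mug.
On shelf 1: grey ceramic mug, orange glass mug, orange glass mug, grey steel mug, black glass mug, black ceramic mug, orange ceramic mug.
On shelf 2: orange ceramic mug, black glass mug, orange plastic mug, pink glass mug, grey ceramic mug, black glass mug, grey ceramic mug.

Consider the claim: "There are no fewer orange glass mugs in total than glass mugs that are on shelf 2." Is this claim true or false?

False

There are 2 orange glass mugs.
There are 3 glass mugs on shelf 2.
The claim requires 2 ≥ 3, which does not hold.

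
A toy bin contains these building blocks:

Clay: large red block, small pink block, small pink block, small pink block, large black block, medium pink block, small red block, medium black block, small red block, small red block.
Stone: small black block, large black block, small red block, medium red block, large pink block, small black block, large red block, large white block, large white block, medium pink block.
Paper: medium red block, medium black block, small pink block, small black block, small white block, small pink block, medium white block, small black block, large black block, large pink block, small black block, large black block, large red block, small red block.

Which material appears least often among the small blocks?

stone

Counts by material (restricted to small blocks): paper 7, clay 6, stone 3.
The minimum is 3, held uniquely by stone.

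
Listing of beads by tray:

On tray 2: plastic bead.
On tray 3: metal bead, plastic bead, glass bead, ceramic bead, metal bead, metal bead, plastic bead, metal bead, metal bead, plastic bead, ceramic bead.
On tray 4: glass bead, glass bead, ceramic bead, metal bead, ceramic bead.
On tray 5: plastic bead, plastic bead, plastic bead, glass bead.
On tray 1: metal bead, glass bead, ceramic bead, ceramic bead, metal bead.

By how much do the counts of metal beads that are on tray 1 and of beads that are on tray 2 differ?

1

metal beads on tray 1: 2. beads on tray 2: 1.
|2 − 1| = 2 − 1 = 1.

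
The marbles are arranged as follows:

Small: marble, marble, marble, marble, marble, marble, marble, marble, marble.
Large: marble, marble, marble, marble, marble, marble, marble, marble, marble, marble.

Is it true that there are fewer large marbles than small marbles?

False

|large marbles| = 10.
|small marbles| = 9.
The claim requires 10 < 9, which does not hold.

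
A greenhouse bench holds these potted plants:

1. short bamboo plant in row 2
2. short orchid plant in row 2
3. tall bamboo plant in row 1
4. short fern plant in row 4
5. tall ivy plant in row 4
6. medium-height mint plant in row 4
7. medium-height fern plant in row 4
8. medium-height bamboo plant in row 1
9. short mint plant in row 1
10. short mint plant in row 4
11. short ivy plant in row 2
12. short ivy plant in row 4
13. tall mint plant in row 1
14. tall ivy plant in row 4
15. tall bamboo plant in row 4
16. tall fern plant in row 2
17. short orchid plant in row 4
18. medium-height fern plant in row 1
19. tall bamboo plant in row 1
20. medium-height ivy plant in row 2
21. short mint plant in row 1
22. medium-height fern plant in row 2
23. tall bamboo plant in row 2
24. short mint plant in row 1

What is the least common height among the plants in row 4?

medium-height

Counts by height (restricted to plants in row 4): short 4, tall 3, medium-height 2.
The minimum is 2, held uniquely by medium-height.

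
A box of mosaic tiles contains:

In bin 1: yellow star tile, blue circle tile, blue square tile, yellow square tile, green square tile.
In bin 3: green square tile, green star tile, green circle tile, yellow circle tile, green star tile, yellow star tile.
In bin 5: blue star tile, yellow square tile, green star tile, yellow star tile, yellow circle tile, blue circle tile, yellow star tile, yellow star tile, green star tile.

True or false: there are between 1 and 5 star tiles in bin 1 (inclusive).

True

|star tiles in bin 1| = 1.
The claim requires 1 ≤ 1 ≤ 5, which holds.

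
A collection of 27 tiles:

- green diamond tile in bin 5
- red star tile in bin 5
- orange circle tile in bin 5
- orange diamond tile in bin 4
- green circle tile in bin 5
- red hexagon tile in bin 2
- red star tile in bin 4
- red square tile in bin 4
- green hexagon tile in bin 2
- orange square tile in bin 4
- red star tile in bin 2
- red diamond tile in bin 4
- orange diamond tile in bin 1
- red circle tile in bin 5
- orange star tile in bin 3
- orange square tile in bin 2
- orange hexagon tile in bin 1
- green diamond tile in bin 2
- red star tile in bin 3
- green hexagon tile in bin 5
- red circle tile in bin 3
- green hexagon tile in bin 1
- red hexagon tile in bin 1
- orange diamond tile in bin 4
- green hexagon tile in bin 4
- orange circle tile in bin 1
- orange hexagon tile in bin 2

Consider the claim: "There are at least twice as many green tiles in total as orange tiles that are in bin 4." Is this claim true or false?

|green tiles| = 7.
|orange tiles in bin 4| = 3.
The claim requires 7 ≥ 2 × 3 = 6, which holds.

True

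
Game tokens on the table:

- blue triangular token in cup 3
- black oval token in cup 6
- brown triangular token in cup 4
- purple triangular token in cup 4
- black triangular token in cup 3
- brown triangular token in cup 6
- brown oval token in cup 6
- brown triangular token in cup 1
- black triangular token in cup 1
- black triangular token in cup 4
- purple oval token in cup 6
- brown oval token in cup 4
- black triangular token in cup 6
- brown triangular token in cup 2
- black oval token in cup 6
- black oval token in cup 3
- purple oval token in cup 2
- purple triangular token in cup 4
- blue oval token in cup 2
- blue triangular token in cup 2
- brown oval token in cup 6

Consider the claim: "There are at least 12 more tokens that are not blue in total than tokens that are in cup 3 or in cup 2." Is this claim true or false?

False

|tokens that are not blue| = 18.
|tokens in cup 3 or in cup 2| = 7.
The claim requires 18 − 7 = 11 ≥ 12, which does not hold.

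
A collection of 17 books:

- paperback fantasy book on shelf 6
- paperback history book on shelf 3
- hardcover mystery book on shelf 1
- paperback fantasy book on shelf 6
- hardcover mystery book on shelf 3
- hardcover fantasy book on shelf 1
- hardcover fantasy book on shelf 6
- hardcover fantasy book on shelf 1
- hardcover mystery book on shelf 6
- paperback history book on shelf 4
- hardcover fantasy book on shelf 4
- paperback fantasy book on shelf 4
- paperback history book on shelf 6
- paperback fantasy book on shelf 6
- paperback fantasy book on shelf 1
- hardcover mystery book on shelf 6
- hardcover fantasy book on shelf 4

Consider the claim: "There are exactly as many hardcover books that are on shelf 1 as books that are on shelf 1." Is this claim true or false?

There are 3 hardcover books on shelf 1.
There are 4 books on shelf 1.
The claim requires 3 = 4, which does not hold.

False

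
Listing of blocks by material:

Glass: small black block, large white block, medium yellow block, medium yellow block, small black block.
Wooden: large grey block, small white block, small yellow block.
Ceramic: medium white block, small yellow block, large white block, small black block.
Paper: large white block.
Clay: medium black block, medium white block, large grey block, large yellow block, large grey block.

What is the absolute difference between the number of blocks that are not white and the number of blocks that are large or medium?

blocks that are not white: 12. blocks that are large or medium: 12.
|12 − 12| = 12 − 12 = 0.

0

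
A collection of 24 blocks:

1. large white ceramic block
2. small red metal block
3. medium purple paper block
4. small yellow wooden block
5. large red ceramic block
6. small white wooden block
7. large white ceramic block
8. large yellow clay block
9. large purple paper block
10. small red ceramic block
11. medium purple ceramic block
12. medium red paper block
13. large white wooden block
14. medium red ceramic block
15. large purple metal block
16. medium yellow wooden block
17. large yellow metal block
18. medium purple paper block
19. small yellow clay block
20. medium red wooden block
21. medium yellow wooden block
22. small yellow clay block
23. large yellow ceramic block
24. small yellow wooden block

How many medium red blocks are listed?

3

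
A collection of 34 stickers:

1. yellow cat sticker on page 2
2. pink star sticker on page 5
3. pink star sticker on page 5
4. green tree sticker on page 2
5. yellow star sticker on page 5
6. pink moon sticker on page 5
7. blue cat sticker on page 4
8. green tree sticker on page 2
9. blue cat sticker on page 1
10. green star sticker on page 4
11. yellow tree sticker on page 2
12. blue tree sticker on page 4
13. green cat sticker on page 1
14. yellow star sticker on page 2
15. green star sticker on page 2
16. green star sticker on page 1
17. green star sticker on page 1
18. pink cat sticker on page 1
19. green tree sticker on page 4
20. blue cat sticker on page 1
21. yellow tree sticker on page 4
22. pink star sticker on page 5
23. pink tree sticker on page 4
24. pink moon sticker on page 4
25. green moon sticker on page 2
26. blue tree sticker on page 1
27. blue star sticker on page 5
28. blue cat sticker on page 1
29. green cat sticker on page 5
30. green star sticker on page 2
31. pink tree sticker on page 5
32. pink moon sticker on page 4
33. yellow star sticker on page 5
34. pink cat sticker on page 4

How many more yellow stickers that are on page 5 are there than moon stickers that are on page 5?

yellow stickers on page 5: 2.
moon stickers on page 5: 1.
2 − 1 = 1.

1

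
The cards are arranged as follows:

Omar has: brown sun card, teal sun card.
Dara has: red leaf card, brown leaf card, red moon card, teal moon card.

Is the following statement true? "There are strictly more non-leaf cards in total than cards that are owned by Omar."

There are 4 non-leaf cards.
Count of cards owned by Omar: 2.
The claim requires 4 > 2, which holds.

True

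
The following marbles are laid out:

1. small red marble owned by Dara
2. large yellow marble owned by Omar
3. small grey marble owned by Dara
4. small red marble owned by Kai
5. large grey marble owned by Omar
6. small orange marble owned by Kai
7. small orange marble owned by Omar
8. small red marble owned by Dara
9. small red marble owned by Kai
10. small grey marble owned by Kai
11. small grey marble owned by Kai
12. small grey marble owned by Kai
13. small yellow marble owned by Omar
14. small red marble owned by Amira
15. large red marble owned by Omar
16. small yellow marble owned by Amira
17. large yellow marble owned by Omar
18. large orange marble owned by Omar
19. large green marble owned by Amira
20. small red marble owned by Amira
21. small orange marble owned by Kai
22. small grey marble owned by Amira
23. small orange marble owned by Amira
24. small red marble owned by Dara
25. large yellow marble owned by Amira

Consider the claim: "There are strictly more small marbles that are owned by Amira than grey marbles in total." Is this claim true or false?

False

small marbles owned by Amira: 5.
grey marbles: 6.
The claim requires 5 > 6, which does not hold.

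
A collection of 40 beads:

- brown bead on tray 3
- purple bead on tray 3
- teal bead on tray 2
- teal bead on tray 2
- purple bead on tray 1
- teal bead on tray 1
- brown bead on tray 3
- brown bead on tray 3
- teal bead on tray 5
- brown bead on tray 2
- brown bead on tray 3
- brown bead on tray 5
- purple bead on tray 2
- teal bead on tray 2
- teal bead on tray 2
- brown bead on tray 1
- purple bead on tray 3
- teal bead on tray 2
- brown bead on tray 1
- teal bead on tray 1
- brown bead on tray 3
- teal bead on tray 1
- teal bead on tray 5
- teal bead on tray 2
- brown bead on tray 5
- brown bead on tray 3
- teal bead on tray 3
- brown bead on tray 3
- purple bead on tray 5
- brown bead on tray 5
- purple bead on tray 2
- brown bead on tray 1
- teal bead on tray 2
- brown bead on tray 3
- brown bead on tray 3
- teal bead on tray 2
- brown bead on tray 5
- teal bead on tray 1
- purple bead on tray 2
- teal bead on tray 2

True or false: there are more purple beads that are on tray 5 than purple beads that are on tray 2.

|purple beads on tray 5| = 1.
|purple beads on tray 2| = 3.
The claim requires 1 > 3, which does not hold.

False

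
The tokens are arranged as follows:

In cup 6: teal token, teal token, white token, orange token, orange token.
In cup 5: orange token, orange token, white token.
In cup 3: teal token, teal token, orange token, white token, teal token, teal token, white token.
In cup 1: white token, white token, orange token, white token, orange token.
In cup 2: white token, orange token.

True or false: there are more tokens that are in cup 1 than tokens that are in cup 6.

tokens in cup 1: 5.
tokens in cup 6: 5.
The claim requires 5 > 5, which does not hold.

False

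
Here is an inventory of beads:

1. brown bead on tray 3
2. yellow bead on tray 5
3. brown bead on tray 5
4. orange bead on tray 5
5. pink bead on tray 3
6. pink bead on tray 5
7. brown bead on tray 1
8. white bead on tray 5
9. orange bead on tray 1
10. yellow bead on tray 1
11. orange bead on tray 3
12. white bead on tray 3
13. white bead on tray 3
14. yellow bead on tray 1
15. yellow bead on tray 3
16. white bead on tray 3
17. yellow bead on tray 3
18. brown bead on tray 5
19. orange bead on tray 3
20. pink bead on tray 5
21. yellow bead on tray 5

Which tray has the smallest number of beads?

Counts by tray: tray 3→9, tray 5→8, tray 1→4.
The minimum is 4, held uniquely by tray 1.

tray 1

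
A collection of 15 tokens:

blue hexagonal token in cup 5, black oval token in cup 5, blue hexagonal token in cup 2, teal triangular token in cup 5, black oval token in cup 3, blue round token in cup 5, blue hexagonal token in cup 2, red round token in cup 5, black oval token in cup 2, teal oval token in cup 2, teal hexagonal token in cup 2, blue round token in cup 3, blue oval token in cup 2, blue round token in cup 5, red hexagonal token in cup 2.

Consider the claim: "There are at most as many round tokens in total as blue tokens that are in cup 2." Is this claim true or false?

False

round tokens: 4.
blue tokens in cup 2: 3.
The claim requires 4 ≤ 3, which does not hold.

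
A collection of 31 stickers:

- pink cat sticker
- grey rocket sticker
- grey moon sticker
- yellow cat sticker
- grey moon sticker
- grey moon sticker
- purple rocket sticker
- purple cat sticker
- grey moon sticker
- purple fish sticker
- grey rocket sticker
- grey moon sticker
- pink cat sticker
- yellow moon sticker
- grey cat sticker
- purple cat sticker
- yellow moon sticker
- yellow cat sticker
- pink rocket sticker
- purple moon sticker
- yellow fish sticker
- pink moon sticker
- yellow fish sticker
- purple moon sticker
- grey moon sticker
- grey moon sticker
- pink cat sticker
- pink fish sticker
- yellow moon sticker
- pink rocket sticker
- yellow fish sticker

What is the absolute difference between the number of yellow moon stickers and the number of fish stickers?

yellow moon stickers: 3. fish stickers: 5.
|3 − 5| = 5 − 3 = 2.

2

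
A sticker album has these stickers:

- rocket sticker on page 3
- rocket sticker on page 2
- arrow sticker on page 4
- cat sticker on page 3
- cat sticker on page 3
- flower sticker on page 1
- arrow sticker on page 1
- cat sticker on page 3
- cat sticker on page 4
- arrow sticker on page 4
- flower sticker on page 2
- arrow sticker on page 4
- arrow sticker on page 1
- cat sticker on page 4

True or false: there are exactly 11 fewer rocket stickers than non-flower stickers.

rocket stickers: 2.
non-flower stickers: 12.
The claim requires 12 − 2 (= 10) to equal 11, which does not hold.

False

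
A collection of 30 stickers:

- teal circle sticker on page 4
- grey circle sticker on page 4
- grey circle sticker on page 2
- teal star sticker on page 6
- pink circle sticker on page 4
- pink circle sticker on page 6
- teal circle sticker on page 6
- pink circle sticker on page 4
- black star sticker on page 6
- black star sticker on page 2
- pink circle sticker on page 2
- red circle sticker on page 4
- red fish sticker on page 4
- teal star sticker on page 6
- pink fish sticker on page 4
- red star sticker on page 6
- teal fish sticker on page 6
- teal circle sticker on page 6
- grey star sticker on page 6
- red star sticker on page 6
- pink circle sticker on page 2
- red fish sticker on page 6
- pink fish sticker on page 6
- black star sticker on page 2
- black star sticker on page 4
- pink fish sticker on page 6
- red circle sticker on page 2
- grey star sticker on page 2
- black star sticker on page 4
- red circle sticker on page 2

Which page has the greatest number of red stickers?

Counts by page (restricted to red stickers): page 6→3, page 2→2, page 4→2.
The maximum is 3, held uniquely by page 6.

page 6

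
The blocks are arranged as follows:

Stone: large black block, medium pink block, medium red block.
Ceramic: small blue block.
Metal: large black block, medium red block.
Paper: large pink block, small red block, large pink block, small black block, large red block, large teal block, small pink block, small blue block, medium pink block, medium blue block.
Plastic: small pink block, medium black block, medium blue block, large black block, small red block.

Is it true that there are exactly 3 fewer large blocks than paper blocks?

True

|large blocks| = 7.
|paper blocks| = 10.
The claim requires 10 − 7 (= 3) to equal 3, which holds.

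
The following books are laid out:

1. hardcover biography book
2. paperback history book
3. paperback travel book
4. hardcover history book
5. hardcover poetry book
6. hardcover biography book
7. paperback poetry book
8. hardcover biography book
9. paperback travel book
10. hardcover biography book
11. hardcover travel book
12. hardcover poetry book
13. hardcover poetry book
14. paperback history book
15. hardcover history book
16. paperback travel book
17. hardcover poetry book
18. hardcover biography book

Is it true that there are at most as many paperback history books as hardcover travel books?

False

There are 2 paperback history books.
There is 1 hardcover travel book.
The claim requires 2 ≤ 1, which does not hold.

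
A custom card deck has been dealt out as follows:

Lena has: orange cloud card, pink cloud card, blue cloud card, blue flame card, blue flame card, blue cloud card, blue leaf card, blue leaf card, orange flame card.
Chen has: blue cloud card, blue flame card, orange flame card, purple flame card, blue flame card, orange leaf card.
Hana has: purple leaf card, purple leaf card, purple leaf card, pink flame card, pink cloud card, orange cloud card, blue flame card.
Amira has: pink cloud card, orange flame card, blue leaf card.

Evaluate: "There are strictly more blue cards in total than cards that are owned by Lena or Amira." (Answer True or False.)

False

There are 11 blue cards.
Count of cards owned by Lena or Amira: 12.
The claim requires 11 > 12, which does not hold.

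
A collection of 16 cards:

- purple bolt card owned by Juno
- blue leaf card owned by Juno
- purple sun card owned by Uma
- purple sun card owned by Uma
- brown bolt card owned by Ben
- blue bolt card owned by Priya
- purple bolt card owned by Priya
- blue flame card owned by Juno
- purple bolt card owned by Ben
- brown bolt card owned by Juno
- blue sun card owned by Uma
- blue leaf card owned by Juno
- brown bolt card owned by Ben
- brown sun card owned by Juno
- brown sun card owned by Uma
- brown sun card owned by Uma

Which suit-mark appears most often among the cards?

bolt

Counts by suit-mark: bolt 7, sun 6, leaf 2, flame 1.
The maximum is 7, held uniquely by bolt.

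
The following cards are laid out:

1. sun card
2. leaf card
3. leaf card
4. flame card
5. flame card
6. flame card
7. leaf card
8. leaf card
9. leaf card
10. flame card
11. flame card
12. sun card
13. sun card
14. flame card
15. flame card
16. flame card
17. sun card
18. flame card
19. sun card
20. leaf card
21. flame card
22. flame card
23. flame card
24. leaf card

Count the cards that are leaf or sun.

leaf: 7; sun: 5; together 7 + 5 = 12.

12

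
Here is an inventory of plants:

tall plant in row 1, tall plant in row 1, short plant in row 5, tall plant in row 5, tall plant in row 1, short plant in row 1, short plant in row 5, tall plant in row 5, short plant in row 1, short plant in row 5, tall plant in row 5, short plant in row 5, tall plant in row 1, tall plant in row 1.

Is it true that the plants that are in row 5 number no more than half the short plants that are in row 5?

False

|plants in row 5| = 7.
|short plants in row 5| = 4.
The claim requires 2 × 7 = 14 ≤ 4, which does not hold.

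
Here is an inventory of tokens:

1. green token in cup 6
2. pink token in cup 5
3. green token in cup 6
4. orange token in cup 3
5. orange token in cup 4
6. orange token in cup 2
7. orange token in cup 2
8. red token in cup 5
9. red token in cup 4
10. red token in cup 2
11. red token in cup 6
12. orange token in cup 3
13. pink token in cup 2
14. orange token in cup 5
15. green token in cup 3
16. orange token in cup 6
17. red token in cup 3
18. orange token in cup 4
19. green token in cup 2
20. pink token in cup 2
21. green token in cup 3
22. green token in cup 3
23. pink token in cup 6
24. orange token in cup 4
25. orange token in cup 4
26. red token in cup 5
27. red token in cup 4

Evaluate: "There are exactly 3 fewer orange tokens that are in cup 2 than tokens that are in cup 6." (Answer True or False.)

|orange tokens in cup 2| = 2.
|tokens in cup 6| = 5.
The claim requires 5 − 2 (= 3) to equal 3, which holds.

True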